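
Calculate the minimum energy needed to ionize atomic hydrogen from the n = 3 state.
1.511744 eV

The ionization energy is the energy needed to remove the electron completely (n → ∞).

For hydrogen, E_n = -13.6057 eV / n².

At n = 3: E_3 = -13.6057 / 3² = -1.511744444 eV
At n = ∞: E_∞ = 0 eV

Ionization energy = E_∞ - E_3 = 0 - (-1.511744444) = 1.511744444 eV
Ionization energy ≈ 1.511744 eV

This is also called the binding energy of the electron in state n = 3.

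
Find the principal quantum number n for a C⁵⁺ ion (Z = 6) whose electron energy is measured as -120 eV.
n = 2

The exact energy levels follow E_n = -13.6057 Z² / n² eV with Z = 6.

The measured value (-120 eV) is reported to only 2 significant figures, so we must test candidate n values and see which one matches to that precision.

Candidate energies:
  n = 1:  E = -13.6057 × 6² / 1² = -489.80520 eV
  n = 2:  E = -13.6057 × 6² / 2² = -122.45130 eV  ← matches
  n = 3:  E = -13.6057 × 6² / 3² = -54.42280 eV
  n = 4:  E = -13.6057 × 6² / 4² = -30.61283 eV

Checking against the measurement of -120 eV (2 sig figs), only n = 2 agrees:
E_2 = -122.45130 eV, which rounds to -120 eV ✓

Therefore n = 2.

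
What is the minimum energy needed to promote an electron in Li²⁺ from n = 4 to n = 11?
6.641 eV

The energy levels of a hydrogen-like atom are E_n = -13.6057 Z² eV / n².

Energy at n = 4: E_4 = -13.6057 × 3² / 4² = -7.653206 eV
Energy at n = 11: E_11 = -13.6057 × 3² / 11² = -1.011994 eV

The excitation energy is the difference:
ΔE = E_11 - E_4
ΔE = -1.011994 - (-7.653206)
ΔE = 6.641 eV

Since this is positive, energy must be absorbed (photon absorption).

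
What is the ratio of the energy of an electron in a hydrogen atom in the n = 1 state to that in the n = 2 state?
4.00

Using E_n = -13.6057 Z² / n² eV with Z = 1:

E_1 = -13.6057 / 1² = -13.6057 / 1 = -13.60570000 eV
E_2 = -13.6057 / 2² = -13.6057 / 4 = -3.40142500 eV

The ratio is:
E_1/E_2 = (-13.60570000) / (-3.40142500)
E_1/E_2 = (-13.6057/1) / (-13.6057/4)
E_1/E_2 = 4/1
E_1/E_2 = 4.00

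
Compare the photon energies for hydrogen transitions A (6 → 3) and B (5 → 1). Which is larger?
5 → 1

Calculate the energy for each transition:

Transition 6 → 3:
ΔE₁ = |E_3 - E_6| = |-13.6057/3² - (-13.6057/6²)|
ΔE₁ = |-1.51174444 - (-0.37793611)| = 1.13381 eV

Transition 5 → 1:
ΔE₂ = |E_1 - E_5| = |-13.6057/1² - (-13.6057/5²)|
ΔE₂ = |-13.60570000 - (-0.54422800)| = 13.06147 eV

Since 13.06147 eV > 1.13381 eV, the transition 5 → 1 emits the more energetic photon.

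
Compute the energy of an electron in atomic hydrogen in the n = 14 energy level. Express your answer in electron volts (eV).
-0.06942 eV

The energy levels of a hydrogen-like atom are given by:
E_n = -13.6057 eV / n²

For n = 14:
E_14 = -13.6057 eV / 14²
E_14 = -13.6057 eV / 196
E_14 = -0.06942 eV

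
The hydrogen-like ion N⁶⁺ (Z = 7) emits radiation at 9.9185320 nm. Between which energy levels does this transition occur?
n = 4 → n = 2

First, find the photon energy from the wavelength (hc = 1239.84 eV·nm):
E = hc/λ = 1239.84 eV·nm / 9.9185320 nm = 125.00237 eV

The energy levels of N⁶⁺ satisfy E_n = -13.6057 × 7² / n² eV, so an emission n_i → n_f releases
ΔE = 13.6057 × 7² × (1/n_f² − 1/n_i²) eV.

Setting ΔE equal to the photon energy:
1/n_f² − 1/n_i² = 125.00237 / (13.6057 × 7²) = 0.18750000

Since 1/n_i² must be positive, we need 1/n_f² > 0.18750000, i.e. n_f ≤ 2. For each allowed n_f, solve n_i = (1/n_f² − 0.18750000)^(−1/2) and check whether it is a whole number:
  n_f = 1: 1/n_i² = 1.00000000 − 0.18750000 = 0.81250000 → n_i = 1.109  (not an integer) ✗
  n_f = 2: 1/n_i² = 0.25000000 − 0.18750000 = 0.06250000 → n_i = 4.000  → integer, n_i = 4 ✓

Only n_f = 2 gives an integer upper level, n_i = 4.

The transition is from n = 4 to n = 2 (emission).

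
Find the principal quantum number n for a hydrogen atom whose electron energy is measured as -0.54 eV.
n = 5

The exact energy levels follow E_n = -13.6057 eV / n².

The measured value (-0.54 eV) is reported to only 2 significant figures, so we must test candidate n values and see which one matches to that precision.

Candidate energies:
  n = 3:  E = -13.6057/3² = -1.51174 eV
  n = 4:  E = -13.6057/4² = -0.85036 eV
  n = 5:  E = -13.6057/5² = -0.54423 eV  ← matches
  n = 6:  E = -13.6057/6² = -0.37794 eV
  n = 7:  E = -13.6057/7² = -0.27767 eV

Checking against the measurement of -0.54 eV (2 sig figs), only n = 5 agrees:
E_5 = -0.54423 eV, which rounds to -0.54 eV ✓

Therefore n = 5.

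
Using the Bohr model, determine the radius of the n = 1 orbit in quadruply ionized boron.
0.0106 nm (or 0.1058 Å)

The Bohr radius formula is:
r_n = n² a₀ / Z

where a₀ = 0.0529177 nm is the Bohr radius.

For B⁴⁺ (Z = 5) at n = 1:
r_1 = 1² × 0.0529177 nm / 5
r_1 = 1 × 0.0529177 nm / 5
r_1 = 0.05292 nm / 5
r_1 = 0.0106 nm

The electron orbits at approximately 0.0106 nm from the nucleus.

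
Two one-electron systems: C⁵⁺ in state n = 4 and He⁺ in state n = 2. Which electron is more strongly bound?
C⁵⁺ at n = 4 (E = -30.612825 eV)

Using E_n = -13.6057 Z² / n² eV:

C⁵⁺ (Z = 6) at n = 4:
E = -13.6057 × 6² / 4² = -13.6057 × 36 / 16 = -30.612825000 eV

He⁺ (Z = 2) at n = 2:
E = -13.6057 × 2² / 2² = -13.6057 × 4 / 4 = -13.605700000 eV

Since -30.612825000 eV < -13.605700000 eV,
C⁵⁺ at n = 4 is more tightly bound (requires more energy to ionize).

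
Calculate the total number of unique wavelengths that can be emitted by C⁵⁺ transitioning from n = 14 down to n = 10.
10

The electron can occupy levels n = 10, 11, ..., 14 during de-excitation — that is m = 14 - 10 + 1 = 5 distinct levels.

The number of distinct spectral lines equals the number of ways to choose 2 of these m levels (each pair gives one possible emission transition):

Number of lines = m(m-1)/2 = 5×4/2 = 10

These correspond to all possible transitions between the 5 levels:
14 → 13, 14 → 12, 14 → 11, 14 → 10, 13 → 12, 13 → 11, 13 → 10, 12 → 11...

Each transition produces a photon with a unique energy (and thus wavelength). This count does not depend on Z.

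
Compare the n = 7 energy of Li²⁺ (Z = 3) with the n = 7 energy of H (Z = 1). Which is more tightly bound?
Li²⁺ at n = 7 (E = -2.4990 eV)

Using E_n = -13.6057 Z² / n² eV:

Li²⁺ (Z = 3) at n = 7:
E = -13.6057 × 3² / 7² = -13.6057 × 9 / 49 = -2.4990061 eV

H (Z = 1) at n = 7:
E = -13.6057 × 1² / 7² = -13.6057 × 1 / 49 = -0.2776673 eV

Since -2.4990061 eV < -0.2776673 eV,
Li²⁺ at n = 7 is more tightly bound (requires more energy to ionize).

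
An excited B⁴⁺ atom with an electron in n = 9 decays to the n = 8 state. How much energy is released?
1.115436 eV

The energy levels are E_n = -13.6057 Z² eV / n².

Energy at n = 9: E_9 = -13.6057 × 5² / 9² = -4.199290123 eV
Energy at n = 8: E_8 = -13.6057 × 5² / 8² = -5.314726563 eV

For emission (electron falling to lower state), the photon energy is:
E_photon = E_9 - E_8 = |-4.199290123 - (-5.314726563)|
E_photon = 1.115436 eV

This energy is carried away by the emitted photon.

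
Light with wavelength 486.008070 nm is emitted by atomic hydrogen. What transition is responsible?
n = 4 → n = 2

First, find the photon energy from the wavelength (hc = 1239.84 eV·nm):
E = hc/λ = 1239.84 eV·nm / 486.008070 nm = 2.5510688 eV

The energy levels of hydrogen satisfy E_n = -13.6057 / n² eV, so an emission n_i → n_f releases
ΔE = 13.6057 × (1/n_f² − 1/n_i²) eV.

Setting ΔE equal to the photon energy:
1/n_f² − 1/n_i² = 2.5510688 / 13.6057 = 0.18750000

Since 1/n_i² must be positive, we need 1/n_f² > 0.18750000, i.e. n_f ≤ 2. For each allowed n_f, solve n_i = (1/n_f² − 0.18750000)^(−1/2) and check whether it is a whole number:
  n_f = 1: 1/n_i² = 1.00000000 − 0.18750000 = 0.81250000 → n_i = 1.109  (not an integer) ✗
  n_f = 2: 1/n_i² = 0.25000000 − 0.18750000 = 0.06250000 → n_i = 4.000  → integer, n_i = 4 ✓

Only n_f = 2 gives an integer upper level, n_i = 4.

The transition is from n = 4 to n = 2 (emission).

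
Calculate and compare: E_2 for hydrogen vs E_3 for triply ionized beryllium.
Be³⁺ at n = 3 (E = -24.1879 eV)

Using E_n = -13.6057 Z² / n² eV:

H (Z = 1) at n = 2:
E = -13.6057 × 1² / 2² = -13.6057 × 1 / 4 = -3.4014250 eV

Be³⁺ (Z = 4) at n = 3:
E = -13.6057 × 4² / 3² = -13.6057 × 16 / 9 = -24.1879111 eV

Since -24.1879111 eV < -3.4014250 eV,
Be³⁺ at n = 3 is more tightly bound (requires more energy to ionize).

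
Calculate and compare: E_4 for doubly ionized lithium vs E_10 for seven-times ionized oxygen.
O⁷⁺ at n = 10 (E = -8.70765 eV)

Using E_n = -13.6057 Z² / n² eV:

Li²⁺ (Z = 3) at n = 4:
E = -13.6057 × 3² / 4² = -13.6057 × 9 / 16 = -7.65320625 eV

O⁷⁺ (Z = 8) at n = 10:
E = -13.6057 × 8² / 10² = -13.6057 × 64 / 100 = -8.70764800 eV

Since -8.70764800 eV < -7.65320625 eV,
O⁷⁺ at n = 10 is more tightly bound (requires more energy to ionize).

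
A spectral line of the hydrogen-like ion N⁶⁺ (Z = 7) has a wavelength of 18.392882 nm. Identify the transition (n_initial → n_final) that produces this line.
n = 10 → n = 3

First, find the photon energy from the wavelength (hc = 1239.84 eV·nm):
E = hc/λ = 1239.84 eV·nm / 18.392882 nm = 67.408686 eV

The energy levels of N⁶⁺ satisfy E_n = -13.6057 × 7² / n² eV, so an emission n_i → n_f releases
ΔE = 13.6057 × 7² × (1/n_f² − 1/n_i²) eV.

Setting ΔE equal to the photon energy:
1/n_f² − 1/n_i² = 67.408686 / (13.6057 × 7²) = 0.10111111

Since 1/n_i² must be positive, we need 1/n_f² > 0.10111111, i.e. n_f ≤ 3. For each allowed n_f, solve n_i = (1/n_f² − 0.10111111)^(−1/2) and check whether it is a whole number:
  n_f = 1: 1/n_i² = 1.00000000 − 0.10111111 = 0.89888889 → n_i = 1.055  (not an integer) ✗
  n_f = 2: 1/n_i² = 0.25000000 − 0.10111111 = 0.14888889 → n_i = 2.592  (not an integer) ✗
  n_f = 3: 1/n_i² = 0.11111111 − 0.10111111 = 0.01000000 → n_i = 10.000  → integer, n_i = 10 ✓

Only n_f = 3 gives an integer upper level, n_i = 10.

The transition is from n = 10 to n = 3 (emission).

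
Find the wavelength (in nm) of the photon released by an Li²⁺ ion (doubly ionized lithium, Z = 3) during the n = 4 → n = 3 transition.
208.289 nm

First, find the transition energy using E_n = -13.6057 Z² / n² eV:
E_4 = -13.6057 × 3² / 4² = -7.6532063 eV
E_3 = -13.6057 × 3² / 3² = -13.6057000 eV

Photon energy: |ΔE| = |E_3 - E_4| = 5.9524937 eV

Convert to wavelength using E = hc/λ with hc = 1239.84 eV·nm:
λ = hc/E = 1239.84 eV·nm / 5.9524937 eV
λ = 208.289 nm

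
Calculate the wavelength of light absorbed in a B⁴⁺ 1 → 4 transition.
3.888065 nm

First, find the transition energy using E_n = -13.6057 Z² / n² eV:
E_1 = -13.6057 × 5² / 1² = -340.14250000 eV
E_4 = -13.6057 × 5² / 4² = -21.25890625 eV

Photon energy: |ΔE| = |E_4 - E_1| = 318.88359375 eV

Convert to wavelength using E = hc/λ with hc = 1239.84 eV·nm:
λ = hc/E = 1239.84 eV·nm / 318.88359375 eV
λ = 3.888065 nm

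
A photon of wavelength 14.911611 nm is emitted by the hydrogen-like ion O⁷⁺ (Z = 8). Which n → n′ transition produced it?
n = 8 → n = 3

First, find the photon energy from the wavelength (hc = 1239.84 eV·nm):
E = hc/λ = 1239.84 eV·nm / 14.911611 nm = 83.145946 eV

The energy levels of O⁷⁺ satisfy E_n = -13.6057 × 8² / n² eV, so an emission n_i → n_f releases
ΔE = 13.6057 × 8² × (1/n_f² − 1/n_i²) eV.

Setting ΔE equal to the photon energy:
1/n_f² − 1/n_i² = 83.145946 / (13.6057 × 8²) = 0.095486113

Since 1/n_i² must be positive, we need 1/n_f² > 0.095486113, i.e. n_f ≤ 3. For each allowed n_f, solve n_i = (1/n_f² − 0.095486113)^(−1/2) and check whether it is a whole number:
  n_f = 1: 1/n_i² = 1.000000000 − 0.095486113 = 0.904513887 → n_i = 1.051  (not an integer) ✗
  n_f = 2: 1/n_i² = 0.250000000 − 0.095486113 = 0.154513887 → n_i = 2.544  (not an integer) ✗
  n_f = 3: 1/n_i² = 0.111111111 − 0.095486113 = 0.015624998 → n_i = 8.000  → integer, n_i = 8 ✓

Only n_f = 3 gives an integer upper level, n_i = 8.

The transition is from n = 8 to n = 3 (emission).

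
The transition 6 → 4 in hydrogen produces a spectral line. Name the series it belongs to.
Brackett series

The spectral series in hydrogen are named based on the final (lower) energy level:
- Lyman series: n_final = 1 (ultraviolet)
- Balmer series: n_final = 2 (visible/near-UV)
- Paschen series: n_final = 3 (infrared)
- Brackett series: n_final = 4 (infrared)
- Pfund series: n_final = 5 (far infrared)

Since this transition ends at n = 4, it belongs to the Brackett series.

For reference, this 6 → 4 line has photon energy
ΔE = 13.6057 eV × (1/4² - 1/6²) = 0.4724201389 eV,
corresponding to wavelength λ = hc/ΔE = 1239.84 eV·nm / 0.4724201389 eV = 2624.4436 nm in the infrared region.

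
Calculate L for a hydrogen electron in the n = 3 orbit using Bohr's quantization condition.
3.164e-34 J·s (or 3ℏ)

In the Bohr model, angular momentum is quantized:
L = nℏ

where ℏ = h/(2π) = 1.05457e-34 J·s

For n = 3:
L = 3 × 1.05457e-34 J·s
L = 3.164e-34 J·s

This can also be written as L = 3ℏ.
The angular momentum is an integer multiple of the reduced Planck constant.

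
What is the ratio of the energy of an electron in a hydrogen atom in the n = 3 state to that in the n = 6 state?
4.00000

Using E_n = -13.6057 Z² / n² eV with Z = 1:

E_3 = -13.6057 / 3² = -13.6057 / 9 = -1.51174444444 eV
E_6 = -13.6057 / 6² = -13.6057 / 36 = -0.37793611111 eV

The ratio is:
E_3/E_6 = (-1.51174444444) / (-0.37793611111)
E_3/E_6 = (-13.6057/9) / (-13.6057/36)
E_3/E_6 = 36/9
E_3/E_6 = 4.00000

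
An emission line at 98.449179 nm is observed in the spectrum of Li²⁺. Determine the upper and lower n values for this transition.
n = 11 → n = 3

First, find the photon energy from the wavelength (hc = 1239.84 eV·nm):
E = hc/λ = 1239.84 eV·nm / 98.449179 nm = 12.593706 eV

The energy levels of Li²⁺ satisfy E_n = -13.6057 × 3² / n² eV, so an emission n_i → n_f releases
ΔE = 13.6057 × 3² × (1/n_f² − 1/n_i²) eV.

Setting ΔE equal to the photon energy:
1/n_f² − 1/n_i² = 12.593706 / (13.6057 × 3²) = 0.10284665

Since 1/n_i² must be positive, we need 1/n_f² > 0.10284665, i.e. n_f ≤ 3. For each allowed n_f, solve n_i = (1/n_f² − 0.10284665)^(−1/2) and check whether it is a whole number:
  n_f = 1: 1/n_i² = 1.00000000 − 0.10284665 = 0.89715335 → n_i = 1.056  (not an integer) ✗
  n_f = 2: 1/n_i² = 0.25000000 − 0.10284665 = 0.14715335 → n_i = 2.607  (not an integer) ✗
  n_f = 3: 1/n_i² = 0.11111111 − 0.10284665 = 0.00826446 → n_i = 11.000  → integer, n_i = 11 ✓

Only n_f = 3 gives an integer upper level, n_i = 11.

The transition is from n = 11 to n = 3 (emission).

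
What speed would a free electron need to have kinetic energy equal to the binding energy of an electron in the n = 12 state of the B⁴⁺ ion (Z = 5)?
9.115e+05 m/s (or 0.30406% of c)

The binding energy at n = 12 for B⁴⁺ is:
E_12 = -13.6057 × 5²/12² = -2.3621007 eV
|E_12| = 2.3621007 eV

Convert to Joules:
KE = 2.3621007 eV × (1.602177 × 10⁻¹⁹ J/eV) = 3.78450e-19 J

Using KE = ½mv²:
v = √(2·KE/m_e)
v = √(2 × 3.78450e-19 J / 9.10938 × 10⁻³¹ kg)
v = 9.115e+05 m/s

This is approximately 0.30406% the speed of light.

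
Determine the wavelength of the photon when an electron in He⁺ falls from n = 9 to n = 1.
23.07 nm

First, find the transition energy using E_n = -13.6057 Z² / n² eV:
E_9 = -13.6057 × 2² / 9² = -0.6719 eV
E_1 = -13.6057 × 2² / 1² = -54.4228 eV

Photon energy: |ΔE| = |E_1 - E_9| = 53.7509 eV

Convert to wavelength using E = hc/λ with hc = 1239.84 eV·nm:
λ = hc/E = 1239.84 eV·nm / 53.7509 eV
λ = 23.07 nm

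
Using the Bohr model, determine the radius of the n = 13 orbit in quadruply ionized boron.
1.78862 nm (or 17.88619 Å)

The Bohr radius formula is:
r_n = n² a₀ / Z

where a₀ = 0.05291772 nm is the Bohr radius.

For B⁴⁺ (Z = 5) at n = 13:
r_13 = 13² × 0.05291772 nm / 5
r_13 = 169 × 0.05291772 nm / 5
r_13 = 8.943095 nm / 5
r_13 = 1.78862 nm

The electron orbits at approximately 1.78862 nm from the nucleus.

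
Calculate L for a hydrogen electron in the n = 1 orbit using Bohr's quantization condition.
1.0546e-34 J·s (or 1ℏ)

In the Bohr model, angular momentum is quantized:
L = nℏ

where ℏ = h/(2π) = 1.054572e-34 J·s

For n = 1:
L = 1 × 1.054572e-34 J·s
L = 1.0546e-34 J·s

This can also be written as L = 1ℏ.
The angular momentum is an integer multiple of the reduced Planck constant.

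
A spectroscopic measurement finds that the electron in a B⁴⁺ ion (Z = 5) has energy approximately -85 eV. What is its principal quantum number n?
n = 2

The exact energy levels follow E_n = -13.6057 Z² / n² eV with Z = 5.

The measured value (-85 eV) is reported to only 2 significant figures, so we must test candidate n values and see which one matches to that precision.

Candidate energies:
  n = 1:  E = -13.6057 × 5² / 1² = -340.14250 eV
  n = 2:  E = -13.6057 × 5² / 2² = -85.03563 eV  ← matches
  n = 3:  E = -13.6057 × 5² / 3² = -37.79361 eV
  n = 4:  E = -13.6057 × 5² / 4² = -21.25891 eV

Checking against the measurement of -85 eV (2 sig figs), only n = 2 agrees:
E_2 = -85.03563 eV, which rounds to -85 eV ✓

Therefore n = 2.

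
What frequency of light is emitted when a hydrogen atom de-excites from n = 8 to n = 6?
3.9981e+13 Hz

First, find the transition energy:
E_8 = -13.6057 / 8² = -0.21258906 eV
E_6 = -13.6057 / 6² = -0.37793611 eV
|ΔE| = |E_6 - E_8| = 0.16534705 eV

Convert to Joules: E = 0.16534705 eV × (1.602177 × 10⁻¹⁹ J/eV) = 2.649152e-20 J

Using E = hf:
f = E/h = 2.649152e-20 J / (6.62607 × 10⁻³⁴ J·s)
f = 3.9981e+13 Hz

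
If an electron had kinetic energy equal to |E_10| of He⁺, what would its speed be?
4.38e+05 m/s (or 0.1459% of c)

The binding energy at n = 10 for He⁺ is:
E_10 = -13.6057 × 2²/10² = -0.544228 eV
|E_10| = 0.544228 eV

Convert to Joules:
KE = 0.544228 eV × (1.602177 × 10⁻¹⁹ J/eV) = 8.7195e-20 J

Using KE = ½mv²:
v = √(2·KE/m_e)
v = √(2 × 8.7195e-20 J / 9.10938 × 10⁻³¹ kg)
v = 4.38e+05 m/s

This is approximately 0.1459% the speed of light.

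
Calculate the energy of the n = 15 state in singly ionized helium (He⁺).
-0.24188 eV

For hydrogen-like ions, the energy levels scale with Z²:
E_n = -13.6057 Z² / n² eV

For He⁺ (Z = 2) at n = 15:
E_15 = -13.6057 × 2² / 15²
E_15 = -13.6057 × 4 / 225
E_15 = -54.4228 / 225
E_15 = -0.24188 eV

The energy is 4 times more negative than hydrogen at the same n due to the stronger nuclear charge.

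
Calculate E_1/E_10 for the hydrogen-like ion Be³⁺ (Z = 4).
100.00000

Using E_n = -13.6057 Z² / n² eV with Z = 4:

E_1 = -13.6057 × 4² / 1² = -217.6912 / 1 = -217.69120000000 eV
E_10 = -13.6057 × 4² / 10² = -217.6912 / 100 = -2.17691200000 eV

The ratio is:
E_1/E_10 = (-217.69120000000) / (-2.17691200000)
E_1/E_10 = (-217.6912/1) / (-217.6912/100)
E_1/E_10 = 100/1
E_1/E_10 = 100.00000
(Note: the Z² factors cancel in the ratio.)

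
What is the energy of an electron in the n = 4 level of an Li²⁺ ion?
-7.653 eV

For hydrogen-like ions, the energy levels scale with Z²:
E_n = -13.6057 Z² / n² eV

For Li²⁺ (Z = 3) at n = 4:
E_4 = -13.6057 × 3² / 4²
E_4 = -13.6057 × 9 / 16
E_4 = -122.4513 / 16
E_4 = -7.653 eV

The energy is 9 times more negative than hydrogen at the same n due to the stronger nuclear charge.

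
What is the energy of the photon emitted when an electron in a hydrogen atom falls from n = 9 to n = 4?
0.6824 eV

The energy levels are E_n = -13.6057 eV / n².

Energy at n = 9: E_9 = -13.6057 / 9² = -0.1679716 eV
Energy at n = 4: E_4 = -13.6057 / 4² = -0.8503563 eV

For emission (electron falling to lower state), the photon energy is:
E_photon = E_9 - E_4 = |-0.1679716 - (-0.8503563)|
E_photon = 0.6824 eV

This energy is carried away by the emitted photon.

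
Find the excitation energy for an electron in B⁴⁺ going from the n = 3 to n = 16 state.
36.464929 eV

The energy levels of a hydrogen-like atom are E_n = -13.6057 Z² eV / n².

Energy at n = 3: E_3 = -13.6057 × 5² / 3² = -37.793611111 eV
Energy at n = 16: E_16 = -13.6057 × 5² / 16² = -1.328681641 eV

The excitation energy is the difference:
ΔE = E_16 - E_3
ΔE = -1.328681641 - (-37.793611111)
ΔE = 36.464929 eV

Since this is positive, energy must be absorbed (photon absorption).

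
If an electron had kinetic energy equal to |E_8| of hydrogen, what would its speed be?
2.735e+05 m/s (or 0.09% of c)

The binding energy at n = 8 for hydrogen is:
E_8 = -13.6057/8² = -0.2125891 eV
|E_8| = 0.2125891 eV

Convert to Joules:
KE = 0.2125891 eV × (1.602177 × 10⁻¹⁹ J/eV) = 3.40605e-20 J

Using KE = ½mv²:
v = √(2·KE/m_e)
v = √(2 × 3.40605e-20 J / 9.10938 × 10⁻³¹ kg)
v = 2.735e+05 m/s

This is approximately 0.09% the speed of light.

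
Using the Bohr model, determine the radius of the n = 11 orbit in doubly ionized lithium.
2.1343 nm (or 21.3435 Å)

The Bohr radius formula is:
r_n = n² a₀ / Z

where a₀ = 0.0529177 nm is the Bohr radius.

For Li²⁺ (Z = 3) at n = 11:
r_11 = 11² × 0.0529177 nm / 3
r_11 = 121 × 0.0529177 nm / 3
r_11 = 6.40304 nm / 3
r_11 = 2.1343 nm

The electron orbits at approximately 2.1343 nm from the nucleus.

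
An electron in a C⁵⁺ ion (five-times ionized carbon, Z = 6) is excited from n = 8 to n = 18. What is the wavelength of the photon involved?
201.88028 nm

First, find the transition energy using E_n = -13.6057 Z² / n² eV:
E_8 = -13.6057 × 6² / 8² = -7.653206250 eV
E_18 = -13.6057 × 6² / 18² = -1.511744444 eV

Photon energy: |ΔE| = |E_18 - E_8| = 6.141461806 eV

Convert to wavelength using E = hc/λ with hc = 1239.84 eV·nm:
λ = hc/E = 1239.84 eV·nm / 6.141461806 eV
λ = 201.88028 nm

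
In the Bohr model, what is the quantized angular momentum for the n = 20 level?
2.1091e-33 J·s (or 20ℏ)

In the Bohr model, angular momentum is quantized:
L = nℏ

where ℏ = h/(2π) = 1.054572e-34 J·s

For n = 20:
L = 20 × 1.054572e-34 J·s
L = 2.1091e-33 J·s

This can also be written as L = 20ℏ.
The angular momentum is an integer multiple of the reduced Planck constant.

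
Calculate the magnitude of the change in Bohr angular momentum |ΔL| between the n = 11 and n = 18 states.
7.38e-34 J·s (or 7ℏ)

In the Bohr model, L_n = nℏ where ℏ = 1.0546e-34 J·s.

L_18 = 18ℏ = 1.8983e-33 J·s
L_11 = 11ℏ = 1.1601e-33 J·s

ΔL = L_18 - L_11 = (18 - 11)ℏ = 7ℏ
ΔL = 7 × 1.0546e-34 J·s = 7.38e-34 J·s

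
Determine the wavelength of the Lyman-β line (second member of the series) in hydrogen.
102.5173 nm

The lines of a series are numbered from the longest wavelength (smallest ΔE) outward; the second line is the transition from n = n_f + 2 to n_f.
The Lyman series has all transitions ending at n_f = 1.

For H, the second line (β-line) is the jump from n = 3 to n = 1:
E_3 = -13.6057 / 3² = -1.5117444 eV
E_1 = -13.6057 / 1² = -13.6057000 eV
ΔE = E_3 - E_1 = 12.0939556 eV

λ = hc/E = 1239.84 eV·nm / 12.0939556 eV
λ = 102.5173 nm

This is the β-line of the Lyman series in H.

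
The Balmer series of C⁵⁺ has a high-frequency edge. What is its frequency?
2.96086e+16 Hz

The series limit corresponds to the transition from n = ∞ to n = 2.
This is the highest energy (shortest wavelength) transition in the Balmer series.

E_∞ = 0 eV
E_2 = -13.6057 × 6² / 2² = -122.45130000 eV

Energy at series limit:
ΔE = E_∞ - E_2 = 0 - (-122.45130000) = 122.45130000 eV
E = 122.45130000 eV × (1.602177 × 10⁻¹⁹ J/eV) = 1.9618866e-17 J
f = E/h = 1.9618866e-17 J / (6.62607 × 10⁻³⁴ J·s) = 2.96086e+16 Hz

This energy equals the ionization energy from the n = 2 state of C⁵⁺.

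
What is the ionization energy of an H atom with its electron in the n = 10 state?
0.136057 eV

The ionization energy is the energy needed to remove the electron completely (n → ∞).

For hydrogen, E_n = -13.6057 eV / n².

At n = 10: E_10 = -13.6057 / 10² = -0.136057000 eV
At n = ∞: E_∞ = 0 eV

Ionization energy = E_∞ - E_10 = 0 - (-0.136057000) = 0.136057000 eV
Ionization energy ≈ 0.136057 eV

This is also called the binding energy of the electron in state n = 10.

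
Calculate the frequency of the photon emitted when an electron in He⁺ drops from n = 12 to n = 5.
4.3499e+14 Hz

First, find the transition energy:
E_12 = -13.6057 × 2² / 12² = -0.3779361 eV
E_5 = -13.6057 × 2² / 5² = -2.1769120 eV
|ΔE| = |E_5 - E_12| = 1.7989759 eV

Convert to Joules: E = 1.7989759 eV × (1.602177 × 10⁻¹⁹ J/eV) = 2.882278e-19 J

Using E = hf:
f = E/h = 2.882278e-19 J / (6.62607 × 10⁻³⁴ J·s)
f = 4.3499e+14 Hz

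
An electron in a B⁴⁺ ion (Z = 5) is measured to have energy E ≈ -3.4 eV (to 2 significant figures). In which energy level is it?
n = 10

The exact energy levels follow E_n = -13.6057 Z² / n² eV with Z = 5.

The measured value (-3.4 eV) is reported to only 2 significant figures, so we must test candidate n values and see which one matches to that precision.

Candidate energies:
  n = 8:  E = -13.6057 × 5² / 8² = -5.31473 eV
  n = 9:  E = -13.6057 × 5² / 9² = -4.19929 eV
  n = 10:  E = -13.6057 × 5² / 10² = -3.40143 eV  ← matches
  n = 11:  E = -13.6057 × 5² / 11² = -2.81110 eV
  n = 12:  E = -13.6057 × 5² / 12² = -2.36210 eV

Checking against the measurement of -3.4 eV (2 sig figs), only n = 10 agrees:
E_10 = -3.40143 eV, which rounds to -3.4 eV ✓

Therefore n = 10.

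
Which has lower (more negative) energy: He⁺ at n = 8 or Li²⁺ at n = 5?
Li²⁺ at n = 5 (E = -4.898052 eV)

Using E_n = -13.6057 Z² / n² eV:

He⁺ (Z = 2) at n = 8:
E = -13.6057 × 2² / 8² = -13.6057 × 4 / 64 = -0.850356250 eV

Li²⁺ (Z = 3) at n = 5:
E = -13.6057 × 3² / 5² = -13.6057 × 9 / 25 = -4.898052000 eV

Since -4.898052000 eV < -0.850356250 eV,
Li²⁺ at n = 5 is more tightly bound (requires more energy to ionize).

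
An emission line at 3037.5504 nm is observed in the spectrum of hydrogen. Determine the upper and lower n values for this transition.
n = 10 → n = 5

First, find the photon energy from the wavelength (hc = 1239.84 eV·nm):
E = hc/λ = 1239.84 eV·nm / 3037.5504 nm = 0.40817101 eV

The energy levels of hydrogen satisfy E_n = -13.6057 / n² eV, so an emission n_i → n_f releases
ΔE = 13.6057 × (1/n_f² − 1/n_i²) eV.

Setting ΔE equal to the photon energy:
1/n_f² − 1/n_i² = 0.40817101 / 13.6057 = 0.030000001

Since 1/n_i² must be positive, we need 1/n_f² > 0.030000001, i.e. n_f ≤ 5. For each allowed n_f, solve n_i = (1/n_f² − 0.030000001)^(−1/2) and check whether it is a whole number:
  n_f = 1: 1/n_i² = 1.000000000 − 0.030000001 = 0.969999999 → n_i = 1.015  (not an integer) ✗
  n_f = 2: 1/n_i² = 0.250000000 − 0.030000001 = 0.219999999 → n_i = 2.132  (not an integer) ✗
  n_f = 3: 1/n_i² = 0.111111111 − 0.030000001 = 0.081111110 → n_i = 3.511  (not an integer) ✗
  n_f = 4: 1/n_i² = 0.062500000 − 0.030000001 = 0.032499999 → n_i = 5.547  (not an integer) ✗
  n_f = 5: 1/n_i² = 0.040000000 − 0.030000001 = 0.009999999 → n_i = 10.000  → integer, n_i = 10 ✓

Only n_f = 5 gives an integer upper level, n_i = 10.

The transition is from n = 10 to n = 5 (emission).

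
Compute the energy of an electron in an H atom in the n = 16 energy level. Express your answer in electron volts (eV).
-0.053147 eV

The energy levels of a hydrogen-like atom are given by:
E_n = -13.6057 eV / n²

For n = 16:
E_16 = -13.6057 eV / 16²
E_16 = -13.6057 eV / 256
E_16 = -0.053147 eV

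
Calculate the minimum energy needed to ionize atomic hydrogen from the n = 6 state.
0.378 eV

The ionization energy is the energy needed to remove the electron completely (n → ∞).

For hydrogen, E_n = -13.6057 eV / n².

At n = 6: E_6 = -13.6057 / 6² = -0.377936 eV
At n = ∞: E_∞ = 0 eV

Ionization energy = E_∞ - E_6 = 0 - (-0.377936) = 0.377936 eV
Ionization energy ≈ 0.378 eV

This is also called the binding energy of the electron in state n = 6.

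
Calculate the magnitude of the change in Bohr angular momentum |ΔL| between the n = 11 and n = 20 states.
9.491e-34 J·s (or 9ℏ)

In the Bohr model, L_n = nℏ where ℏ = 1.05457e-34 J·s.

L_20 = 20ℏ = 2.10914e-33 J·s
L_11 = 11ℏ = 1.16003e-33 J·s

ΔL = L_20 - L_11 = (20 - 11)ℏ = 9ℏ
ΔL = 9 × 1.05457e-34 J·s = 9.491e-34 J·s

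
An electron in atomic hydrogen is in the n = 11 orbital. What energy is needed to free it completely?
0.112444 eV

The ionization energy is the energy needed to remove the electron completely (n → ∞).

For hydrogen, E_n = -13.6057 eV / n².

At n = 11: E_11 = -13.6057 / 11² = -0.112443802 eV
At n = ∞: E_∞ = 0 eV

Ionization energy = E_∞ - E_11 = 0 - (-0.112443802) = 0.112443802 eV
Ionization energy ≈ 0.112444 eV

This is also called the binding energy of the electron in state n = 11.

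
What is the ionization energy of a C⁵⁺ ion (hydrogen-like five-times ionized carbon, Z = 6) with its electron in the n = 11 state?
4.0480 eV

The ionization energy is the energy needed to remove the electron completely (n → ∞).

For a hydrogen-like ion with Z = 6, E_n = -13.6057 Z² / n² eV.

At n = 11: E_11 = -13.6057 × 6² / 11² = -4.0479769 eV
At n = ∞: E_∞ = 0 eV

Ionization energy = E_∞ - E_11 = 0 - (-4.0479769) = 4.0479769 eV
Ionization energy ≈ 4.0480 eV

This is also called the binding energy of the electron in state n = 11.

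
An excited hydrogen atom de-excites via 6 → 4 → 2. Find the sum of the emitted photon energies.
3.02349 eV

The energy levels of hydrogen are E_n = -13.6057 / n² eV.

First transition (6 → 4):
ΔE₁ = |E_4 - E_6|
ΔE₁ = |-0.85035625000 - (-0.37793611111)| = 0.47242014 eV

Second transition (4 → 2):
ΔE₂ = |E_2 - E_4|
ΔE₂ = |-3.40142500000 - (-0.85035625000)| = 2.55106875 eV

Total energy released:
E_total = ΔE₁ + ΔE₂ = 0.47242014 + 2.55106875 = 3.02349 eV

Note: This equals the direct transition 6 → 2: 3.02349 eV ✓
Energy is conserved regardless of the path taken.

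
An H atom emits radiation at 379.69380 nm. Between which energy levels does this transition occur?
n = 10 → n = 2

First, find the photon energy from the wavelength (hc = 1239.84 eV·nm):
E = hc/λ = 1239.84 eV·nm / 379.69380 nm = 3.2653680 eV

The energy levels of hydrogen satisfy E_n = -13.6057 / n² eV, so an emission n_i → n_f releases
ΔE = 13.6057 × (1/n_f² − 1/n_i²) eV.

Setting ΔE equal to the photon energy:
1/n_f² − 1/n_i² = 3.2653680 / 13.6057 = 0.24000000

Since 1/n_i² must be positive, we need 1/n_f² > 0.24000000, i.e. n_f ≤ 2. For each allowed n_f, solve n_i = (1/n_f² − 0.24000000)^(−1/2) and check whether it is a whole number:
  n_f = 1: 1/n_i² = 1.00000000 − 0.24000000 = 0.76000000 → n_i = 1.147  (not an integer) ✗
  n_f = 2: 1/n_i² = 0.25000000 − 0.24000000 = 0.01000000 → n_i = 10.000  → integer, n_i = 10 ✓

Only n_f = 2 gives an integer upper level, n_i = 10.

The transition is from n = 10 to n = 2 (emission).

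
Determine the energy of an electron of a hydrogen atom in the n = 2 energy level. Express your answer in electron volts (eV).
-3.401 eV

The energy levels of a hydrogen-like atom are given by:
E_n = -13.6057 eV / n²

For n = 2:
E_2 = -13.6057 eV / 2²
E_2 = -13.6057 eV / 4
E_2 = -3.401 eV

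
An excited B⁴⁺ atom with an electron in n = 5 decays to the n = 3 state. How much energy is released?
24.1879 eV

The energy levels are E_n = -13.6057 Z² eV / n².

Energy at n = 5: E_5 = -13.6057 × 5² / 5² = -13.6057000 eV
Energy at n = 3: E_3 = -13.6057 × 5² / 3² = -37.7936111 eV

For emission (electron falling to lower state), the photon energy is:
E_photon = E_5 - E_3 = |-13.6057000 - (-37.7936111)|
E_photon = 24.1879 eV

This energy is carried away by the emitted photon.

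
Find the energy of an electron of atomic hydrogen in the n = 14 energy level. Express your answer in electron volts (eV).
-0.06942 eV

The energy levels of a hydrogen-like atom are given by:
E_n = -13.6057 eV / n²

For n = 14:
E_14 = -13.6057 eV / 14²
E_14 = -13.6057 eV / 196
E_14 = -0.06942 eV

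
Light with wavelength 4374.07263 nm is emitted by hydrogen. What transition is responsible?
n = 12 → n = 6

First, find the photon energy from the wavelength (hc = 1239.84 eV·nm):
E = hc/λ = 1239.84 eV·nm / 4374.07263 nm = 0.28345208 eV

The energy levels of hydrogen satisfy E_n = -13.6057 / n² eV, so an emission n_i → n_f releases
ΔE = 13.6057 × (1/n_f² − 1/n_i²) eV.

Setting ΔE equal to the photon energy:
1/n_f² − 1/n_i² = 0.28345208 / 13.6057 = 0.020833333

Since 1/n_i² must be positive, we need 1/n_f² > 0.020833333, i.e. n_f ≤ 6. For each allowed n_f, solve n_i = (1/n_f² − 0.020833333)^(−1/2) and check whether it is a whole number:
  n_f = 1: 1/n_i² = 1.000000000 − 0.020833333 = 0.979166667 → n_i = 1.011  (not an integer) ✗
  n_f = 2: 1/n_i² = 0.250000000 − 0.020833333 = 0.229166667 → n_i = 2.089  (not an integer) ✗
  n_f = 3: 1/n_i² = 0.111111111 − 0.020833333 = 0.090277778 → n_i = 3.328  (not an integer) ✗
  n_f = 4: 1/n_i² = 0.062500000 − 0.020833333 = 0.041666667 → n_i = 4.899  (not an integer) ✗
  n_f = 5: 1/n_i² = 0.040000000 − 0.020833333 = 0.019166667 → n_i = 7.223  (not an integer) ✗
  n_f = 6: 1/n_i² = 0.027777778 − 0.020833333 = 0.006944445 → n_i = 12.000  → integer, n_i = 12 ✓

Only n_f = 6 gives an integer upper level, n_i = 12.

The transition is from n = 12 to n = 6 (emission).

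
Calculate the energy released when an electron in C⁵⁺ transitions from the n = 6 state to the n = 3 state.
40.81710 eV

The energy levels are E_n = -13.6057 Z² eV / n².

Energy at n = 6: E_6 = -13.6057 × 6² / 6² = -13.60570000 eV
Energy at n = 3: E_3 = -13.6057 × 6² / 3² = -54.42280000 eV

For emission (electron falling to lower state), the photon energy is:
E_photon = E_6 - E_3 = |-13.60570000 - (-54.42280000)|
E_photon = 40.81710 eV

This energy is carried away by the emitted photon.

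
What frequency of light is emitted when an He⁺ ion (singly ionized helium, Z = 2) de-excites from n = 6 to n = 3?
1.097e+15 Hz

First, find the transition energy:
E_6 = -13.6057 × 2² / 6² = -1.51174444 eV
E_3 = -13.6057 × 2² / 3² = -6.04697778 eV
|ΔE| = |E_3 - E_6| = 4.53523334 eV

Convert to Joules: E = 4.53523334 eV × (1.602177 × 10⁻¹⁹ J/eV) = 7.26625e-19 J

Using E = hf:
f = E/h = 7.26625e-19 J / (6.62607 × 10⁻³⁴ J·s)
f = 1.097e+15 Hz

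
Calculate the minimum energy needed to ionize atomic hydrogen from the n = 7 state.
0.278 eV

The ionization energy is the energy needed to remove the electron completely (n → ∞).

For hydrogen, E_n = -13.6057 eV / n².

At n = 7: E_7 = -13.6057 / 7² = -0.277667 eV
At n = ∞: E_∞ = 0 eV

Ionization energy = E_∞ - E_7 = 0 - (-0.277667) = 0.277667 eV
Ionization energy ≈ 0.278 eV

This is also called the binding energy of the electron in state n = 7.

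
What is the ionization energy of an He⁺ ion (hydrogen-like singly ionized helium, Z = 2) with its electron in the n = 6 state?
1.512 eV

The ionization energy is the energy needed to remove the electron completely (n → ∞).

For a hydrogen-like ion with Z = 2, E_n = -13.6057 Z² / n² eV.

At n = 6: E_6 = -13.6057 × 2² / 6² = -1.511744 eV
At n = ∞: E_∞ = 0 eV

Ionization energy = E_∞ - E_6 = 0 - (-1.511744) = 1.511744 eV
Ionization energy ≈ 1.512 eV

This is also called the binding energy of the electron in state n = 6.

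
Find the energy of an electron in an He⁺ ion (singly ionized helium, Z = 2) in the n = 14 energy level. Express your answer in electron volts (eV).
-0.27767 eV

The energy levels of a hydrogen-like atom are given by:
E_n = -13.6057 Z² / n² eV  (with Z = 2 for He⁺)

For n = 14:
E_14 = -13.6057 × 2² / 14²
E_14 = -13.6057 × 4 / 196
E_14 = -0.27767 eV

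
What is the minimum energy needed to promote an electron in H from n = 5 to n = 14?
0.47 eV

The energy levels of a hydrogen-like atom are E_n = -13.6057 eV / n².

Energy at n = 5: E_5 = -13.6057 / 5² = -0.54423 eV
Energy at n = 14: E_14 = -13.6057 / 14² = -0.06942 eV

The excitation energy is the difference:
ΔE = E_14 - E_5
ΔE = -0.06942 - (-0.54423)
ΔE = 0.47 eV

Since this is positive, energy must be absorbed (photon absorption).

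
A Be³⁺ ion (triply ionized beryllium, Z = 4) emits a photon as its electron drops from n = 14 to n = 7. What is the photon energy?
3.3320 eV

The energy levels are E_n = -13.6057 Z² eV / n².

Energy at n = 14: E_14 = -13.6057 × 4² / 14² = -1.1106694 eV
Energy at n = 7: E_7 = -13.6057 × 4² / 7² = -4.4426776 eV

For emission (electron falling to lower state), the photon energy is:
E_photon = E_14 - E_7 = |-1.1106694 - (-4.4426776)|
E_photon = 3.3320 eV

This energy is carried away by the emitted photon.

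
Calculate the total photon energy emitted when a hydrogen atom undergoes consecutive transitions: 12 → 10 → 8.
0.11811 eV

The energy levels of hydrogen are E_n = -13.6057 / n² eV.

First transition (12 → 10):
ΔE₁ = |E_10 - E_12|
ΔE₁ = |-0.13605700000 - (-0.09448402778)| = 0.04157297 eV

Second transition (10 → 8):
ΔE₂ = |E_8 - E_10|
ΔE₂ = |-0.21258906250 - (-0.13605700000)| = 0.07653206 eV

Total energy released:
E_total = ΔE₁ + ΔE₂ = 0.04157297 + 0.07653206 = 0.11811 eV

Note: This equals the direct transition 12 → 8: 0.11811 eV ✓
Energy is conserved regardless of the path taken.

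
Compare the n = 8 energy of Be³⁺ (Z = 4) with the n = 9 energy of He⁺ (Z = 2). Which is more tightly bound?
Be³⁺ at n = 8 (E = -3.401 eV)

Using E_n = -13.6057 Z² / n² eV:

Be³⁺ (Z = 4) at n = 8:
E = -13.6057 × 4² / 8² = -13.6057 × 16 / 64 = -3.401425 eV

He⁺ (Z = 2) at n = 9:
E = -13.6057 × 2² / 9² = -13.6057 × 4 / 81 = -0.671886 eV

Since -3.401425 eV < -0.671886 eV,
Be³⁺ at n = 8 is more tightly bound (requires more energy to ionize).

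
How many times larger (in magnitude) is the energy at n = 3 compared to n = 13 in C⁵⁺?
18.77778

Using E_n = -13.6057 Z² / n² eV with Z = 6:

E_3 = -13.6057 × 6² / 3² = -489.8052 / 9 = -54.42280000000 eV
E_13 = -13.6057 × 6² / 13² = -489.8052 / 169 = -2.89825562130 eV

The ratio is:
E_3/E_13 = (-54.42280000000) / (-2.89825562130)
E_3/E_13 = (-489.8052/9) / (-489.8052/169)
E_3/E_13 = 169/9
E_3/E_13 = 18.77778
(Note: the Z² factors cancel in the ratio.)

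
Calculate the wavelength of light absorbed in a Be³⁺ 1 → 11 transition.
5.74 nm

First, find the transition energy using E_n = -13.6057 Z² / n² eV:
E_1 = -13.6057 × 4² / 1² = -217.6912 eV
E_11 = -13.6057 × 4² / 11² = -1.7991 eV

Photon energy: |ΔE| = |E_11 - E_1| = 215.8921 eV

Convert to wavelength using E = hc/λ with hc = 1239.84 eV·nm:
λ = hc/E = 1239.84 eV·nm / 215.8921 eV
λ = 5.74 nm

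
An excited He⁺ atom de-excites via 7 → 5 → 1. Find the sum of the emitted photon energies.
53.312 eV

The energy levels of He⁺ are E_n = -13.6057 × 2² / n² eV.

First transition (7 → 5):
ΔE₁ = |E_5 - E_7|
ΔE₁ = |-2.176912000 - (-1.110669388)| = 1.066243 eV

Second transition (5 → 1):
ΔE₂ = |E_1 - E_5|
ΔE₂ = |-54.422800000 - (-2.176912000)| = 52.245888 eV

Total energy released:
E_total = ΔE₁ + ΔE₂ = 1.066243 + 52.245888 = 53.312 eV

Note: This equals the direct transition 7 → 1: 53.312 eV ✓
Energy is conserved regardless of the path taken.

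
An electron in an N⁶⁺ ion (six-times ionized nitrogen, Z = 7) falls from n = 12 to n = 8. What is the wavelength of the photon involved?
214.240 nm

First, find the transition energy using E_n = -13.6057 Z² / n² eV:
E_12 = -13.6057 × 7² / 12² = -4.6297174 eV
E_8 = -13.6057 × 7² / 8² = -10.4168641 eV

Photon energy: |ΔE| = |E_8 - E_12| = 5.7871467 eV

Convert to wavelength using E = hc/λ with hc = 1239.84 eV·nm:
λ = hc/E = 1239.84 eV·nm / 5.7871467 eV
λ = 214.240 nm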